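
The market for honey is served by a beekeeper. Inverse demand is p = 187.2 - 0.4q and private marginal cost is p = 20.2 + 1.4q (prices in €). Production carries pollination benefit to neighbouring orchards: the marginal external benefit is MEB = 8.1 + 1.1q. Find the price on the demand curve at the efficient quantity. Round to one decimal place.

Social marginal cost = private MC − MEB = 12.1 + 0.3q.
Set SMC = demand: 12.1 + 0.3q = 187.2 - 0.4q → q* = 250.1429.
Consumer price on the demand curve at q*: 187.2 − 0.4×250.1429 = 87.1428.

P = €87.1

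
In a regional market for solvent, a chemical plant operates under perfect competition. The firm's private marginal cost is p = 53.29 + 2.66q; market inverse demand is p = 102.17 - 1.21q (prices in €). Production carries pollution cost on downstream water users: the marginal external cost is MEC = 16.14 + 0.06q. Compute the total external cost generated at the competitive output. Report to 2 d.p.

Market equilibrium (private): 53.29 + 2.66q = 102.17 - 1.21q → q_m = 12.6305.
Total external cost = ∫₀^{q_m} (16.14 + 0.06q) dq = 16.14×12.6305 + ½×0.06×12.6305² = 208.6422.

€208.64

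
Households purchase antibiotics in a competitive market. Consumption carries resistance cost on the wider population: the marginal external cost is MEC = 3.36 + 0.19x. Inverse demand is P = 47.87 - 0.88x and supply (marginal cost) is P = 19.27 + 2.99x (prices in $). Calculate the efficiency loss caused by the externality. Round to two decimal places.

DWL = $2.80

Market equilibrium (private): 19.27 + 2.99x = 47.87 - 0.88x → x_m = 7.3902.
Social marginal benefit = demand − MEC = 44.51 - 1.07x.
Set SMB = MC: 44.51 - 1.07x = 19.27 + 2.99x → x* = 6.2167.
Height of the DWL triangle at x_m is MC(x_m) − SMB(x_m) = MEC(x_m) = 4.7641.
DWL = ½ × 1.1735 × 4.7641 = 2.7953.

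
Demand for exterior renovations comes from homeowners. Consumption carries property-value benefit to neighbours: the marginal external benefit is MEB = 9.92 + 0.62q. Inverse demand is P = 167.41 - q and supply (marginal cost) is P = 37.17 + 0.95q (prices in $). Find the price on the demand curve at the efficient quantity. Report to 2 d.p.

Social marginal benefit = demand + MEB = 177.33 - 0.38q.
Set SMB = MC: 177.33 - 0.38q = 37.17 + 0.95q → q* = 105.3835.
Consumer price on the demand curve at q*: 167.41 − 1.00×105.3835 = 62.0265.

P = $62.03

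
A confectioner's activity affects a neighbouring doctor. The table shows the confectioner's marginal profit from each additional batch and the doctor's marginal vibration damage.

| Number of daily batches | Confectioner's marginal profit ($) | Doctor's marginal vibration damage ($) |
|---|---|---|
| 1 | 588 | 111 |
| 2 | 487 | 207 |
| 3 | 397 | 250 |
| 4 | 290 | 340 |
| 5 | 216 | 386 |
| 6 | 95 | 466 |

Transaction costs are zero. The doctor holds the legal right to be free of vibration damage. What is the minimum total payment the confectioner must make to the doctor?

Efficient level: marginal profit ≥ marginal vibration damage through level 3, so k* = 3.
With the doctor holding the right, the confectioner must at least compensate total damage at k*: 111 + 207 + 250 = 568.

$568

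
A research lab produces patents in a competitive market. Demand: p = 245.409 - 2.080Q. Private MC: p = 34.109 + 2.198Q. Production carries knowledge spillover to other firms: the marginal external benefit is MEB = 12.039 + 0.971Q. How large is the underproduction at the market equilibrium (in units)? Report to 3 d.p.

Market equilibrium (private): 34.109 + 2.198Q = 245.409 - 2.080Q → Q_m = 49.3922.
Social marginal cost = private MC − MEB = 22.070 + 1.227Q.
Set SMC = demand: 22.070 + 1.227Q = 245.409 - 2.080Q → Q* = 67.5352.
Gap = |49.3922 − 67.5352| = 18.1430.

18.143 units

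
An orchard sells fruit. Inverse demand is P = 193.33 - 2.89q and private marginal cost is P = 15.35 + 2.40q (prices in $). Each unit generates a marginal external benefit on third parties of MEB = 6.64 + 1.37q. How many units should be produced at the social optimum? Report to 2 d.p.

q* = 47.10

Social marginal cost = private MC − MEB = 8.71 + 1.03q.
Set SMC = demand: 8.71 + 1.03q = 193.33 - 2.89q → q* = 47.0969.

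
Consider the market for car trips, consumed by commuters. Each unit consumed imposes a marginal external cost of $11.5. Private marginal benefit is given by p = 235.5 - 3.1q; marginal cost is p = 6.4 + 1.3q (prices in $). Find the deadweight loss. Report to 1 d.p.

Market equilibrium (private): 6.4 + 1.3q = 235.5 - 3.1q → q_m = 52.0682.
Social marginal benefit = demand − MEC = 224.0 - 3.1q.
Set SMB = MC: 224.0 - 3.1q = 6.4 + 1.3q → q* = 49.4545.
The loss is the area between SMB and MC from q* to q_m; with linear curves that's a triangle of height MEC(q_m).
DWL = ½ × 2.6137 × 11.5000 = 15.0288.

DWL = $15.0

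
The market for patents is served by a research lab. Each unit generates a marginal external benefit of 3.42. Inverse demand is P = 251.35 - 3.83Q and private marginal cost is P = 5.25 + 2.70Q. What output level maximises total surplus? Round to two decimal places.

Social marginal cost = private MC − MEB = 1.83 + 2.70Q.
Set SMC = demand: 1.83 + 2.70Q = 251.35 - 3.83Q → Q* = 38.2113.

Q* = 38.21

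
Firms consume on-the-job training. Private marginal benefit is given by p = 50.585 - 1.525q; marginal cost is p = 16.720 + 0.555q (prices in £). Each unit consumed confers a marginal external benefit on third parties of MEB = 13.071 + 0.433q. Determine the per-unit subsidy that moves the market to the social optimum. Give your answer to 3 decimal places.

subsidy = £25.411 per unit

Social marginal benefit = demand + MEB = 63.656 - 1.092q.
Set SMB = MC: 63.656 - 1.092q = 16.720 + 0.555q → q* = 28.4979.
The Pigouvian subsidy equals MEB at q*: 13.071 + 0.433×28.4979 = 25.4106.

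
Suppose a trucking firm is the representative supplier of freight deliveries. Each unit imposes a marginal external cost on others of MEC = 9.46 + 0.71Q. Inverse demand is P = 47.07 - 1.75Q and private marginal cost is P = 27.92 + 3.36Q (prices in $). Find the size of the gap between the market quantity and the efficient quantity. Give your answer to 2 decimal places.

2.08 units

Market equilibrium (private): 27.92 + 3.36Q = 47.07 - 1.75Q → Q_m = 3.7476.
Social marginal cost = private MC + MEC = 37.38 + 4.07Q.
Set SMC = demand: 37.38 + 4.07Q = 47.07 - 1.75Q → Q* = 1.6649.
Gap = |3.7476 − 1.6649| = 2.0827.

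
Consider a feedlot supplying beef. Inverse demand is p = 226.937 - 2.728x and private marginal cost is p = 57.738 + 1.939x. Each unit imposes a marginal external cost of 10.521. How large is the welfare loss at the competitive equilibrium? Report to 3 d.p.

Market equilibrium (private): 57.738 + 1.939x = 226.937 - 2.728x → x_m = 36.2543.
Social marginal cost = private MC + MEC = 68.259 + 1.939x.
Set SMC = demand: 68.259 + 1.939x = 226.937 - 2.728x → x* = 34.0000.
Between x* and x_m the wedge SMC − demand runs linearly from 0 to MEC(x_m), so the loss is a triangle.
DWL = ½ × 2.2543 × 10.5210 = 11.8587.

DWL = 11.859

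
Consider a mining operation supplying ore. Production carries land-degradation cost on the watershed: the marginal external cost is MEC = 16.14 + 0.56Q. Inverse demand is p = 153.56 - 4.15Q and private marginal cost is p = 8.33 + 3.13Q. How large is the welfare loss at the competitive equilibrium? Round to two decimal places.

DWL = 47.57

Market equilibrium (private): 8.33 + 3.13Q = 153.56 - 4.15Q → Q_m = 19.9492.
Social marginal cost = private MC + MEC = 24.47 + 3.69Q.
Set SMC = demand: 24.47 + 3.69Q = 153.56 - 4.15Q → Q* = 16.4656.
Between Q* and Q_m the wedge SMC − demand runs linearly from 0 to MEC(Q_m), so the loss is a triangle.
DWL = ½ × 3.4836 × 27.3115 = 47.5712.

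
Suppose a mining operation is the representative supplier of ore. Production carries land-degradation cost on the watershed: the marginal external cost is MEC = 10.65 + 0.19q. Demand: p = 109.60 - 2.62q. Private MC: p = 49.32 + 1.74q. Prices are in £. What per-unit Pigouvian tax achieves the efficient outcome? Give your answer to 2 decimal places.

Social marginal cost = private MC + MEC = 59.97 + 1.93q.
Set SMC = demand: 59.97 + 1.93q = 109.60 - 2.62q → q* = 10.9077.
The Pigouvian tax equals MEC at q*: 10.65 + 0.19×10.9077 = 12.7225.

tax = £12.72 per unit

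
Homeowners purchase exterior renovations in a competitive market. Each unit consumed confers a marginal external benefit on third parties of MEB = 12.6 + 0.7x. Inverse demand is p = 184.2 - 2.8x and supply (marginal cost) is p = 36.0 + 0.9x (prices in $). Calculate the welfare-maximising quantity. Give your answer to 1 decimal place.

Social marginal benefit = demand + MEB = 196.8 - 2.1x.
Set SMB = MC: 196.8 - 2.1x = 36.0 + 0.9x → x* = 53.6000.

x* = 53.6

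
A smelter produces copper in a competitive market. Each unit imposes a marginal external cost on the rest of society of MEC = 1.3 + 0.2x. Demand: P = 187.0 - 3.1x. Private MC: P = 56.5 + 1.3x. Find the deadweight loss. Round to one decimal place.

DWL = 5.7

Market equilibrium (private): 56.5 + 1.3x = 187.0 - 3.1x → x_m = 29.6591.
Social marginal cost = private MC + MEC = 57.8 + 1.5x.
Set SMC = demand: 57.8 + 1.5x = 187.0 - 3.1x → x* = 28.0870.
The welfare-loss triangle has base |x_m − x*| and height MEC(x_m) (the vertical gap between SMC and demand is zero at x* and MEC at x_m).
DWL = ½ × 1.5721 × 7.2318 = 5.6846.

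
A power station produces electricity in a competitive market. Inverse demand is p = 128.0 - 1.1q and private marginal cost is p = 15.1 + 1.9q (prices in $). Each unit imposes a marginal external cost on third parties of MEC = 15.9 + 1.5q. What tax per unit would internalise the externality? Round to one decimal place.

tax = $48.2 per unit

Social marginal cost = private MC + MEC = 31.0 + 3.4q.
Set SMC = demand: 31.0 + 3.4q = 128.0 - 1.1q → q* = 21.5556.
The Pigouvian tax equals MEC at q*: 15.9 + 1.5×21.5556 = 48.2334.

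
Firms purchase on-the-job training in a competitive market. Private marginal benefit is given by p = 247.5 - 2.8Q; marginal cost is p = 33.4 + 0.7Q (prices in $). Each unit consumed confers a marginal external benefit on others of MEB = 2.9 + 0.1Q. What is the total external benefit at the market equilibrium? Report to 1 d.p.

Market equilibrium (private): 33.4 + 0.7Q = 247.5 - 2.8Q → Q_m = 61.1714.
Total external benefit = ∫₀^{Q_m} (2.9 + 0.1Q) dQ = 2.9×61.1714 + ½×0.1×61.1714² = 364.4941.

$364.5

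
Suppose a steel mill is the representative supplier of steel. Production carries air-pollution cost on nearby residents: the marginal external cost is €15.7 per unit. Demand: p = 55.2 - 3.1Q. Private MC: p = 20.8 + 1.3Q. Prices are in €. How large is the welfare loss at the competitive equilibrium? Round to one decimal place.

DWL = €28.0

Market equilibrium (private): 20.8 + 1.3Q = 55.2 - 3.1Q → Q_m = 7.8182.
Social marginal cost = private MC + MEC = 36.5 + 1.3Q.
Set SMC = demand: 36.5 + 1.3Q = 55.2 - 3.1Q → Q* = 4.2500.
Between Q* and Q_m the wedge SMC − demand runs linearly from 0 to MEC(Q_m), so the loss is a triangle.
DWL = ½ × 3.5682 × 15.7000 = 28.0104.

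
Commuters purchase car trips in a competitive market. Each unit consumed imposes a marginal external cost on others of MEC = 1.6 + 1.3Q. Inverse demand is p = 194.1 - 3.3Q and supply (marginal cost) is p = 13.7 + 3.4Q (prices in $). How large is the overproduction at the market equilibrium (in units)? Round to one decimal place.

4.6 units

Market equilibrium (private): 13.7 + 3.4Q = 194.1 - 3.3Q → Q_m = 26.9254.
Social marginal benefit = demand − MEC = 192.5 - 4.6Q.
Set SMB = MC: 192.5 - 4.6Q = 13.7 + 3.4Q → Q* = 22.3500.
Gap = |26.9254 − 22.3500| = 4.5754.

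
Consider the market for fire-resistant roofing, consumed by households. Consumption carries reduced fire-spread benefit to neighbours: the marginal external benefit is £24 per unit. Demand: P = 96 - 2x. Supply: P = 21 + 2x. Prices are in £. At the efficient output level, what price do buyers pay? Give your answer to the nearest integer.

Social marginal benefit = demand + MEB = 120 - 2x.
Set SMB = MC: 120 - 2x = 21 + 2x → x* = 24.7500.
Consumer price on the demand curve at x*: 96 − 2×24.7500 = 46.5000.

P = £47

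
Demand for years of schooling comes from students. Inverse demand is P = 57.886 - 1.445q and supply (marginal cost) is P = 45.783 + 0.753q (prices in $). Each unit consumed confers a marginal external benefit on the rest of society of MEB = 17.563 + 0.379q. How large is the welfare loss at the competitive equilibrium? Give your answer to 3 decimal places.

Market equilibrium (private): 45.783 + 0.753q = 57.886 - 1.445q → q_m = 5.5064.
Social marginal benefit = demand + MEB = 75.449 - 1.066q.
Set SMB = MC: 75.449 - 1.066q = 45.783 + 0.753q → q* = 16.3090.
Height of the DWL triangle at q_m is SMB(q_m) − MC(q_m) = MEB(q_m) = 19.6499.
DWL = ½ × 10.8026 × 19.6499 = 106.1350.

DWL = $106.135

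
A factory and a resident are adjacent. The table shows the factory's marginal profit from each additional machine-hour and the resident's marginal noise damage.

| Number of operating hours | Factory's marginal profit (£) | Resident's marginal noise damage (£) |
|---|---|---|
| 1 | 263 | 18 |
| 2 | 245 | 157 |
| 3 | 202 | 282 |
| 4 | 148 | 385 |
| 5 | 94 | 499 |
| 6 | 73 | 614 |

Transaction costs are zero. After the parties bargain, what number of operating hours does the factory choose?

Bargaining reaches the level where marginal profit last exceeds marginal noise damage.
That holds through level 2 (245 ≥ 157) but not at 3 (202 < 282).

2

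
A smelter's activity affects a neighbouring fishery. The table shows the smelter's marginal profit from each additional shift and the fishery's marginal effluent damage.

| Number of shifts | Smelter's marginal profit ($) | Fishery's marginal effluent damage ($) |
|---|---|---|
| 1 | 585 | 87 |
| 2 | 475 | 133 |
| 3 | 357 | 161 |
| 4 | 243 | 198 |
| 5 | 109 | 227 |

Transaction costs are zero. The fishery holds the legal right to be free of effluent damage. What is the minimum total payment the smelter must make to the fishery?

Efficient level: marginal profit ≥ marginal effluent damage through level 4, so k* = 4.
With the fishery holding the right, the smelter must at least compensate total damage at k*: 87 + 133 + 161 + 198 = 579.

$579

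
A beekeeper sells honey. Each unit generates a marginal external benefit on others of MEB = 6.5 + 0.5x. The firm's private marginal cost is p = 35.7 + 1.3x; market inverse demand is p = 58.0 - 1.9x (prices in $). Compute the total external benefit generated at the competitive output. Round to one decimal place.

Market equilibrium (private): 35.7 + 1.3x = 58.0 - 1.9x → x_m = 6.9688.
Total external benefit = ∫₀^{x_m} (6.5 + 0.5x) dx = 6.5×6.9688 + ½×0.5×6.9688² = 57.4382.

$57.4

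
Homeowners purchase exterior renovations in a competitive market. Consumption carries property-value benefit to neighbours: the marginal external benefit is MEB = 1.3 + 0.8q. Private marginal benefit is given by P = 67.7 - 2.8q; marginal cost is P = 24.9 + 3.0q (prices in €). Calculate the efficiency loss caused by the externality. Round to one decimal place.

Market equilibrium (private): 24.9 + 3.0q = 67.7 - 2.8q → q_m = 7.3793.
Social marginal benefit = demand + MEB = 69.0 - 2.0q.
Set SMB = MC: 69.0 - 2.0q = 24.9 + 3.0q → q* = 8.8200.
The welfare-loss triangle has base |q_m − q*| and height MEB(q_m) (the vertical gap between SMB and MC is zero at q* and MEB at q_m).
DWL = ½ × 1.4407 × 7.2034 = 5.1890.

DWL = €5.2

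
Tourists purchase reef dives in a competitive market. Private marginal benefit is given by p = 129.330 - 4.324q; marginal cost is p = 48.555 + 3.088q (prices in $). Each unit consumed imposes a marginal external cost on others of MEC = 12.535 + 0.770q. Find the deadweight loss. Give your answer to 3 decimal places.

Market equilibrium (private): 48.555 + 3.088q = 129.330 - 4.324q → q_m = 10.8979.
Social marginal benefit = demand − MEC = 116.795 - 5.094q.
Set SMB = MC: 116.795 - 5.094q = 48.555 + 3.088q → q* = 8.3403.
The loss is the area between SMB and MC from q* to q_m; with linear curves that's a triangle of height MEC(q_m).
DWL = ½ × 2.5576 × 20.9264 = 26.7607.

DWL = $26.761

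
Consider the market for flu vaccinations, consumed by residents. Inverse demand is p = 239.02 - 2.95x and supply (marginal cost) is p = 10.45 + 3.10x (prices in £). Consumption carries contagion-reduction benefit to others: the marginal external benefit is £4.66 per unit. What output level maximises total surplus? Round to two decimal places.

Social marginal benefit = demand + MEB = 243.68 - 2.95x.
Set SMB = MC: 243.68 - 2.95x = 10.45 + 3.10x → x* = 38.5504.

x* = 38.55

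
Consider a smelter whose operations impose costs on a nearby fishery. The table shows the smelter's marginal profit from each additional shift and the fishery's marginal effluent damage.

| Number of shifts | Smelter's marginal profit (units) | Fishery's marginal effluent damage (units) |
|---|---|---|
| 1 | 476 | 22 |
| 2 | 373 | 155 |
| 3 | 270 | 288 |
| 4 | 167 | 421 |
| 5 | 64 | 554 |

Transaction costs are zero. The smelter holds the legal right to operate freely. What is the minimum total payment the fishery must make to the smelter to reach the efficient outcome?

501

Left alone the smelter would choose level 5 (marginal profit stays positive).
Efficient level: k* = 2 (marginal profit ≥ marginal effluent damage through 2).
The fishery must at least cover the smelter's forgone profit from cutting 5→2: 270 + 167 + 64 = 501.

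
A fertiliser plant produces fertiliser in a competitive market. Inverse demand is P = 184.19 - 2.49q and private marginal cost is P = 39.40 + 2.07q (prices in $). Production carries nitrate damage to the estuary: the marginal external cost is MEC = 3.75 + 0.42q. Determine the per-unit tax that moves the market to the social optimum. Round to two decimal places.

tax = $15.64 per unit

Social marginal cost = private MC + MEC = 43.15 + 2.49q.
Set SMC = demand: 43.15 + 2.49q = 184.19 - 2.49q → q* = 28.3213.
The Pigouvian tax equals MEC at q*: 3.75 + 0.42×28.3213 = 15.6449.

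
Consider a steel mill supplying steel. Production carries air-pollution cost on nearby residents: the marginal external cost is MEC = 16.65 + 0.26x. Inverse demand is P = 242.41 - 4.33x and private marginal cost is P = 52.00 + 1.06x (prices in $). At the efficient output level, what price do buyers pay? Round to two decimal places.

Social marginal cost = private MC + MEC = 68.65 + 1.32x.
Set SMC = demand: 68.65 + 1.32x = 242.41 - 4.33x → x* = 30.7540.
Consumer price on the demand curve at x*: 242.41 − 4.33×30.7540 = 109.2452.

P = $109.25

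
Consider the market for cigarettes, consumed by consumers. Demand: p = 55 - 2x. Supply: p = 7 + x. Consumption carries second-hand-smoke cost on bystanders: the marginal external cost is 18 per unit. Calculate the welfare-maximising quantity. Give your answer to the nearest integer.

Social marginal benefit = demand − MEC = 37 - 2x.
Set SMB = MC: 37 - 2x = 7 + x → x* = 10.0000.

x* = 10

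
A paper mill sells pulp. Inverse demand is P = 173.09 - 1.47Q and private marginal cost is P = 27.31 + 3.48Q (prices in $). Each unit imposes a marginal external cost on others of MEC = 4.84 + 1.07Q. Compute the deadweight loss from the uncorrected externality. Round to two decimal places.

Market equilibrium (private): 27.31 + 3.48Q = 173.09 - 1.47Q → Q_m = 29.4505.
Social marginal cost = private MC + MEC = 32.15 + 4.55Q.
Set SMC = demand: 32.15 + 4.55Q = 173.09 - 1.47Q → Q* = 23.4120.
Between Q* and Q_m the wedge SMC − demand runs linearly from 0 to MEC(Q_m), so the loss is a triangle.
DWL = ½ × 6.0385 × 36.3520 = 109.7558.

DWL = $109.76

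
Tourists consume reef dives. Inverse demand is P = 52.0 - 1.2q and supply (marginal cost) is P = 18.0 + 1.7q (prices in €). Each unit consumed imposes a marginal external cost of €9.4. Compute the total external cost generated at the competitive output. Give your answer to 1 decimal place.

Market equilibrium (private): 18.0 + 1.7q = 52.0 - 1.2q → q_m = 11.7241.
Total external cost = MEC × q_m = 9.4 × 11.7241 = 110.2065.

€110.2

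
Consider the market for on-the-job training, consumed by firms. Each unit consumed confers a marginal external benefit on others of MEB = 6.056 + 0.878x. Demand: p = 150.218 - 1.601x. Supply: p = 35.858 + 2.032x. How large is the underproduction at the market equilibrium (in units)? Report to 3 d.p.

Market equilibrium (private): 35.858 + 2.032x = 150.218 - 1.601x → x_m = 31.4781.
Social marginal benefit = demand + MEB = 156.274 - 0.723x.
Set SMB = MC: 156.274 - 0.723x = 35.858 + 2.032x → x* = 43.7082.
Gap = |31.4781 − 43.7082| = 12.2301.

12.230 units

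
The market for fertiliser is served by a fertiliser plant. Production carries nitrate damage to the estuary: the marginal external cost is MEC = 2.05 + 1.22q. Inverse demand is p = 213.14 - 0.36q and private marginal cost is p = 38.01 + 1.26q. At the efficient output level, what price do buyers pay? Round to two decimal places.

P = 191.20

Social marginal cost = private MC + MEC = 40.06 + 2.48q.
Set SMC = demand: 40.06 + 2.48q = 213.14 - 0.36q → q* = 60.9437.
Consumer price on the demand curve at q*: 213.14 − 0.36×60.9437 = 191.2003.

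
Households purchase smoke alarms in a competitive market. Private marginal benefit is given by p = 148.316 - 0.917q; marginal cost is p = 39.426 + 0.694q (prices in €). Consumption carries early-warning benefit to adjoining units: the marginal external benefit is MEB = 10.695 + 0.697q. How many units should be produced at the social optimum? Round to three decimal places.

Social marginal benefit = demand + MEB = 159.011 - 0.220q.
Set SMB = MC: 159.011 - 0.220q = 39.426 + 0.694q → q* = 130.8370.

q* = 130.837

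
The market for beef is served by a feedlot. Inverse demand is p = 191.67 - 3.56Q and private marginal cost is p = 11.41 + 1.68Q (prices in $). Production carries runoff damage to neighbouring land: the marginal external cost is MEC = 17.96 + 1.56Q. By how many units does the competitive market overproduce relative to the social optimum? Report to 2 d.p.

10.53 units

Market equilibrium (private): 11.41 + 1.68Q = 191.67 - 3.56Q → Q_m = 34.4008.
Social marginal cost = private MC + MEC = 29.37 + 3.24Q.
Set SMC = demand: 29.37 + 3.24Q = 191.67 - 3.56Q → Q* = 23.8676.
Gap = |34.4008 − 23.8676| = 10.5332.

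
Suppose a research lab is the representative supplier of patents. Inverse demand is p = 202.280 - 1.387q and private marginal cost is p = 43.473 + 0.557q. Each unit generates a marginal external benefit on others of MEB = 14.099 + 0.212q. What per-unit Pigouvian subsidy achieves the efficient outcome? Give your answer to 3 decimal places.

subsidy = 35.263 per unit

Social marginal cost = private MC − MEB = 29.374 + 0.345q.
Set SMC = demand: 29.374 + 0.345q = 202.280 - 1.387q → q* = 99.8303.
The Pigouvian subsidy equals MEB at q*: 14.099 + 0.212×99.8303 = 35.2630.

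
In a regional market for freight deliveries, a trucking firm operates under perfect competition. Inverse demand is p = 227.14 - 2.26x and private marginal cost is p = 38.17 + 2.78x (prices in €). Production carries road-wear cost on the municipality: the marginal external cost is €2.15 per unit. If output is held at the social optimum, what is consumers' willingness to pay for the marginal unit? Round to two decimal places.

P = €143.37

Social marginal cost = private MC + MEC = 40.32 + 2.78x.
Set SMC = demand: 40.32 + 2.78x = 227.14 - 2.26x → x* = 37.0675.
Consumer price on the demand curve at x*: 227.14 − 2.26×37.0675 = 143.3675.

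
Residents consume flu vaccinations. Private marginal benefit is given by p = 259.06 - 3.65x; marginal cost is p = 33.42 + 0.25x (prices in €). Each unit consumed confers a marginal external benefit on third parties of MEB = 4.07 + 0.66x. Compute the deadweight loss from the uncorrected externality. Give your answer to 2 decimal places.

DWL = €275.54

Market equilibrium (private): 33.42 + 0.25x = 259.06 - 3.65x → x_m = 57.8564.
Social marginal benefit = demand + MEB = 263.13 - 2.99x.
Set SMB = MC: 263.13 - 2.99x = 33.42 + 0.25x → x* = 70.8981.
The welfare-loss triangle has base |x_m − x*| and height MEB(x_m) (the vertical gap between SMB and MC is zero at x* and MEB at x_m).
DWL = ½ × 13.0417 × 42.2552 = 275.5398.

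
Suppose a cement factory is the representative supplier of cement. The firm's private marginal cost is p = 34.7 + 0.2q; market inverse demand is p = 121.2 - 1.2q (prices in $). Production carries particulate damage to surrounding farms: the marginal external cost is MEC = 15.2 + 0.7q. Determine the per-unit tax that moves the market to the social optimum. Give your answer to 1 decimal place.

Social marginal cost = private MC + MEC = 49.9 + 0.9q.
Set SMC = demand: 49.9 + 0.9q = 121.2 - 1.2q → q* = 33.9524.
The Pigouvian tax equals MEC at q*: 15.2 + 0.7×33.9524 = 38.9667.

tax = $39.0 per unit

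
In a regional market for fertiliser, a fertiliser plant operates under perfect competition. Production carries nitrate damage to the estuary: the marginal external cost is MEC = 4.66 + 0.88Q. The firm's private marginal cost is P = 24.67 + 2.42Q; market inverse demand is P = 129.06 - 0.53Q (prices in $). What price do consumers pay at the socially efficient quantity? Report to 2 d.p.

Social marginal cost = private MC + MEC = 29.33 + 3.30Q.
Set SMC = demand: 29.33 + 3.30Q = 129.06 - 0.53Q → Q* = 26.0392.
Consumer price on the demand curve at Q*: 129.06 − 0.53×26.0392 = 115.2592.

P = $115.26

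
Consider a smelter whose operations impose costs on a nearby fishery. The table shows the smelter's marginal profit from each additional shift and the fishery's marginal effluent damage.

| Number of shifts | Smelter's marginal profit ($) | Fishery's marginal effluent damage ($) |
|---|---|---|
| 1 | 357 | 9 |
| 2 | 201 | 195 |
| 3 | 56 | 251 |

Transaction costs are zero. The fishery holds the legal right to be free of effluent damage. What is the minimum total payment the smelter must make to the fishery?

$204

Efficient level: marginal profit ≥ marginal effluent damage through level 2, so k* = 2.
With the fishery holding the right, the smelter must at least compensate total damage at k*: 9 + 195 = 204.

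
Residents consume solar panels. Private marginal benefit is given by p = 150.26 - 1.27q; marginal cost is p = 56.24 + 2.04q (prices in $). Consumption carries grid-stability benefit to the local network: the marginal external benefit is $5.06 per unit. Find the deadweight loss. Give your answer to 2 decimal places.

Market equilibrium (private): 56.24 + 2.04q = 150.26 - 1.27q → q_m = 28.4048.
Social marginal benefit = demand + MEB = 155.32 - 1.27q.
Set SMB = MC: 155.32 - 1.27q = 56.24 + 2.04q → q* = 29.9335.
The loss is the area between SMB and MC from q* to q_m; with linear curves that's a triangle of height MEB(q_m).
DWL = ½ × 1.5287 × 5.0600 = 3.8676.

DWL = $3.87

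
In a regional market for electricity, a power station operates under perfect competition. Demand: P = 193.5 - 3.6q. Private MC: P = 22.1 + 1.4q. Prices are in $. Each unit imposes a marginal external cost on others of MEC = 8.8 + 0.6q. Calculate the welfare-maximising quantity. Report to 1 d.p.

q* = 29.0

Social marginal cost = private MC + MEC = 30.9 + 2.0q.
Set SMC = demand: 30.9 + 2.0q = 193.5 - 3.6q → q* = 29.0357.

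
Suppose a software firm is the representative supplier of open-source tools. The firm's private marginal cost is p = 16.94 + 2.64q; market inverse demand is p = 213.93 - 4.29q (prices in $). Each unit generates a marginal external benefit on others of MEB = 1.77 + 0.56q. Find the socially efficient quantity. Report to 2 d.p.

q* = 31.20

Social marginal cost = private MC − MEB = 15.17 + 2.08q.
Set SMC = demand: 15.17 + 2.08q = 213.93 - 4.29q → q* = 31.2025.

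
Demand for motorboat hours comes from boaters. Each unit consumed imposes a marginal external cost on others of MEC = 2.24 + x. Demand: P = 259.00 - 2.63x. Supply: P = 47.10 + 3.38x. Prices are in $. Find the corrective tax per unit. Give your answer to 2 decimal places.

tax = $32.15 per unit

Social marginal benefit = demand − MEC = 256.76 - 3.63x.
Set SMB = MC: 256.76 - 3.63x = 47.10 + 3.38x → x* = 29.9087.
The Pigouvian tax equals MEC at x*: 2.24 + 1.00×29.9087 = 32.1487.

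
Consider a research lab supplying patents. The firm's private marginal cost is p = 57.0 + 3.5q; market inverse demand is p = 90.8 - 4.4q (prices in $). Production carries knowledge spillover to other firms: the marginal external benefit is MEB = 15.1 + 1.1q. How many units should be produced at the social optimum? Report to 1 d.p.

Social marginal cost = private MC − MEB = 41.9 + 2.4q.
Set SMC = demand: 41.9 + 2.4q = 90.8 - 4.4q → q* = 7.1912.

q* = 7.2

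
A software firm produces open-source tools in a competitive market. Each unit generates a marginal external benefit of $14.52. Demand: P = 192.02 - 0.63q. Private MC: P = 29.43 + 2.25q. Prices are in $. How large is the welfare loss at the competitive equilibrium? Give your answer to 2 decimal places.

Market equilibrium (private): 29.43 + 2.25q = 192.02 - 0.63q → q_m = 56.4549.
Social marginal cost = private MC − MEB = 14.91 + 2.25q.
Set SMC = demand: 14.91 + 2.25q = 192.02 - 0.63q → q* = 61.4965.
Between q* and q_m the wedge demand − SMC runs linearly from 0 to MEB(q_m), so the loss is a triangle.
DWL = ½ × 5.0416 × 14.5200 = 36.6020.

DWL = $36.60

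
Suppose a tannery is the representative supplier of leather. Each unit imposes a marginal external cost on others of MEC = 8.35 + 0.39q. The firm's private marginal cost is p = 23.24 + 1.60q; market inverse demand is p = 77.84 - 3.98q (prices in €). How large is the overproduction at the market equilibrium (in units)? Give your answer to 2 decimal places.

Market equilibrium (private): 23.24 + 1.60q = 77.84 - 3.98q → q_m = 9.7849.
Social marginal cost = private MC + MEC = 31.59 + 1.99q.
Set SMC = demand: 31.59 + 1.99q = 77.84 - 3.98q → q* = 7.7471.
Gap = |9.7849 − 7.7471| = 2.0378.

2.04 units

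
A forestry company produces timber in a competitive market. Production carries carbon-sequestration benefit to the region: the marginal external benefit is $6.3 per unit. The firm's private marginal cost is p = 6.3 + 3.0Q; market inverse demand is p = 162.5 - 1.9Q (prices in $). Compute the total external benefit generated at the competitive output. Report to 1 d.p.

$200.8

Market equilibrium (private): 6.3 + 3.0Q = 162.5 - 1.9Q → Q_m = 31.8776.
Total external benefit = MEB × Q_m = 6.3 × 31.8776 = 200.8289.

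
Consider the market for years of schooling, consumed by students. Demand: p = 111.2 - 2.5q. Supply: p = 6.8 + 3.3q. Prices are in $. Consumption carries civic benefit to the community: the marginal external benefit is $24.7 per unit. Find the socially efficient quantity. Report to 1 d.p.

Social marginal benefit = demand + MEB = 135.9 - 2.5q.
Set SMB = MC: 135.9 - 2.5q = 6.8 + 3.3q → q* = 22.2586.

q* = 22.3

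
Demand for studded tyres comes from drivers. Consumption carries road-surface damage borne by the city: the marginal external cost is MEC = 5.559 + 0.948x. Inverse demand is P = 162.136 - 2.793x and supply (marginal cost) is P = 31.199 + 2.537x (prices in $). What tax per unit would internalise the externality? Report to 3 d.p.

Social marginal benefit = demand − MEC = 156.577 - 3.741x.
Set SMB = MC: 156.577 - 3.741x = 31.199 + 2.537x → x* = 19.9710.
The Pigouvian tax equals MEC at x*: 5.559 + 0.948×19.9710 = 24.4915.

tax = $24.492 per unit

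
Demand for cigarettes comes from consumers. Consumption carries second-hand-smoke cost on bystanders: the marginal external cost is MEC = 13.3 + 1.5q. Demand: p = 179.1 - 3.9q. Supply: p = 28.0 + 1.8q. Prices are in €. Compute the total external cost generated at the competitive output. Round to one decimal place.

Market equilibrium (private): 28.0 + 1.8q = 179.1 - 3.9q → q_m = 26.5088.
Total external cost = ∫₀^{q_m} (13.3 + 1.5q) dq = 13.3×26.5088 + ½×1.5×26.5088² = 879.6044.

€879.6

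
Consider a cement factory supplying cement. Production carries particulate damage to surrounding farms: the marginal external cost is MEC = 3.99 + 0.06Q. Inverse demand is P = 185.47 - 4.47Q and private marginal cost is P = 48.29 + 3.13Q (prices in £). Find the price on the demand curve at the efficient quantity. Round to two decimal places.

Social marginal cost = private MC + MEC = 52.28 + 3.19Q.
Set SMC = demand: 52.28 + 3.19Q = 185.47 - 4.47Q → Q* = 17.3877.
Consumer price on the demand curve at Q*: 185.47 − 4.47×17.3877 = 107.7470.

P = £107.75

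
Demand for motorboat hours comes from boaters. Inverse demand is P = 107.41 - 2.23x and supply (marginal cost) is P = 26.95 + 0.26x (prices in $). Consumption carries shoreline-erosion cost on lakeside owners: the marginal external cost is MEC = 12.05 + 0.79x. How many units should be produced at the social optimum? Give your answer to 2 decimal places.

Social marginal benefit = demand − MEC = 95.36 - 3.02x.
Set SMB = MC: 95.36 - 3.02x = 26.95 + 0.26x → x* = 20.8567.

x* = 20.86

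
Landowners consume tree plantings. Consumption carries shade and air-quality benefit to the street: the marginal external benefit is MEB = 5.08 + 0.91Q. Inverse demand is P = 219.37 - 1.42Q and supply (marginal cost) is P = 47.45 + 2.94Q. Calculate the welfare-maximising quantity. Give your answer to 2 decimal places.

Social marginal benefit = demand + MEB = 224.45 - 0.51Q.
Set SMB = MC: 224.45 - 0.51Q = 47.45 + 2.94Q → Q* = 51.3043.

Q* = 51.30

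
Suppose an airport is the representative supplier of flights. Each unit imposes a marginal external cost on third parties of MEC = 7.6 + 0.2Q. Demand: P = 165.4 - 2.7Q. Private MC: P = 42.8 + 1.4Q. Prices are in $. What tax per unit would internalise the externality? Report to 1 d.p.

tax = $12.9 per unit

Social marginal cost = private MC + MEC = 50.4 + 1.6Q.
Set SMC = demand: 50.4 + 1.6Q = 165.4 - 2.7Q → Q* = 26.7442.
The Pigouvian tax equals MEC at Q*: 7.6 + 0.2×26.7442 = 12.9488.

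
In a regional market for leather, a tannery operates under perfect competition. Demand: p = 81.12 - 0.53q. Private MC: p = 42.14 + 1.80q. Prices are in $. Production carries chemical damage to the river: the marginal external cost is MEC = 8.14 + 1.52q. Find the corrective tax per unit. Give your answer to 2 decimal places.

tax = $20.32 per unit

Social marginal cost = private MC + MEC = 50.28 + 3.32q.
Set SMC = demand: 50.28 + 3.32q = 81.12 - 0.53q → q* = 8.0104.
The Pigouvian tax equals MEC at q*: 8.14 + 1.52×8.0104 = 20.3158.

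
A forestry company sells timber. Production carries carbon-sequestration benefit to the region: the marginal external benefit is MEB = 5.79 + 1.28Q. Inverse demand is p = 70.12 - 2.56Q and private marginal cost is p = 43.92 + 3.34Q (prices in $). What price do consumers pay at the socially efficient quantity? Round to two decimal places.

Social marginal cost = private MC − MEB = 38.13 + 2.06Q.
Set SMC = demand: 38.13 + 2.06Q = 70.12 - 2.56Q → Q* = 6.9242.
Consumer price on the demand curve at Q*: 70.12 − 2.56×6.9242 = 52.3940.

P = $52.39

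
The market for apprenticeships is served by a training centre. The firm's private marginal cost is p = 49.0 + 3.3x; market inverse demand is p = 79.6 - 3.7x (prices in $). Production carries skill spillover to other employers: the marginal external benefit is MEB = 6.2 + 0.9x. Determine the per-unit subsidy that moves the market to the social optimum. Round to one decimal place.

Social marginal cost = private MC − MEB = 42.8 + 2.4x.
Set SMC = demand: 42.8 + 2.4x = 79.6 - 3.7x → x* = 6.0328.
The Pigouvian subsidy equals MEB at x*: 6.2 + 0.9×6.0328 = 11.6295.

subsidy = $11.6 per unit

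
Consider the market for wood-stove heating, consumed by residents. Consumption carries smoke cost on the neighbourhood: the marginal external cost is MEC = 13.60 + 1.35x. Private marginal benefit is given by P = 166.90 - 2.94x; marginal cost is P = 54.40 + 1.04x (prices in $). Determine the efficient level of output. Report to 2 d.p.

x* = 18.56

Social marginal benefit = demand − MEC = 153.30 - 4.29x.
Set SMB = MC: 153.30 - 4.29x = 54.40 + 1.04x → x* = 18.5553.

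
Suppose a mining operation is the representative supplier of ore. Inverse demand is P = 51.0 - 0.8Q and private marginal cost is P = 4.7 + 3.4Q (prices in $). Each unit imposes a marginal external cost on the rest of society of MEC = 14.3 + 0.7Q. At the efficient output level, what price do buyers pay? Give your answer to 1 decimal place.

P = $45.8

Social marginal cost = private MC + MEC = 19.0 + 4.1Q.
Set SMC = demand: 19.0 + 4.1Q = 51.0 - 0.8Q → Q* = 6.5306.
Consumer price on the demand curve at Q*: 51.0 − 0.8×6.5306 = 45.7755.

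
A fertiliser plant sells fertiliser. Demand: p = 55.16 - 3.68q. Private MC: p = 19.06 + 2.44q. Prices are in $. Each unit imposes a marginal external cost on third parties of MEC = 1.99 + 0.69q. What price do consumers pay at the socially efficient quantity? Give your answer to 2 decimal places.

P = $36.73

Social marginal cost = private MC + MEC = 21.05 + 3.13q.
Set SMC = demand: 21.05 + 3.13q = 55.16 - 3.68q → q* = 5.0088.
Consumer price on the demand curve at q*: 55.16 − 3.68×5.0088 = 36.7276.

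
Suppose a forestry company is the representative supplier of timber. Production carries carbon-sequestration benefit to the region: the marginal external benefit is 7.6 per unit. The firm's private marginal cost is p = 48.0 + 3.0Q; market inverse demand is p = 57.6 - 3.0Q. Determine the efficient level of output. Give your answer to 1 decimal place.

Q* = 2.9

Social marginal cost = private MC − MEB = 40.4 + 3.0Q.
Set SMC = demand: 40.4 + 3.0Q = 57.6 - 3.0Q → Q* = 2.8667.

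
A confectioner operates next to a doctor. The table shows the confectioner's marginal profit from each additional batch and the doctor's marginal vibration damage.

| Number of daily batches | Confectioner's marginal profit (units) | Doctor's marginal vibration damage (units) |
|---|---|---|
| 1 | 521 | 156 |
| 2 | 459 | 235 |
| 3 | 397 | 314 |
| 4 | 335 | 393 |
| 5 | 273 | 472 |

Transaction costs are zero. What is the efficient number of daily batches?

Bargaining reaches the level where marginal profit last exceeds marginal vibration damage.
That holds through level 3 (397 ≥ 314) but not at 4 (335 < 393).

3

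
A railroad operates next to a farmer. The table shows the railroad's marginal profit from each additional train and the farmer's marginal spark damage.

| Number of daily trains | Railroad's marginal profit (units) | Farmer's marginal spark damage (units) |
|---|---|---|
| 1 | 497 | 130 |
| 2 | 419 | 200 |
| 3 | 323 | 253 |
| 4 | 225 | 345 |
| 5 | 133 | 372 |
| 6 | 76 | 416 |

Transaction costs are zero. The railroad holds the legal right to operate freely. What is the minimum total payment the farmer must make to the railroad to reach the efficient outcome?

434

Left alone the railroad would choose level 6 (marginal profit stays positive).
Efficient level: k* = 3 (marginal profit ≥ marginal spark damage through 3).
The farmer must at least cover the railroad's forgone profit from cutting 6→3: 225 + 133 + 76 = 434.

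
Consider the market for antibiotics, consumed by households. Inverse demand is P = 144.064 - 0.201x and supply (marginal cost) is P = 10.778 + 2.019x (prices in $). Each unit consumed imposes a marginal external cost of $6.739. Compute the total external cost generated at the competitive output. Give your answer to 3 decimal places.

Market equilibrium (private): 10.778 + 2.019x = 144.064 - 0.201x → x_m = 60.0387.
Total external cost = MEC × x_m = 6.739 × 60.0387 = 404.6008.

$404.601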